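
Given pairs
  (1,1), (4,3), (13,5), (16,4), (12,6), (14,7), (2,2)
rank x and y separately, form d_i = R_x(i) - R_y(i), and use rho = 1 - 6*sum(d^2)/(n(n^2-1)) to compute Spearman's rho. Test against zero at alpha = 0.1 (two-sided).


Step 1: Rank x and y separately (midranks; no ties here).
rank(x): 1->1, 4->3, 13->5, 16->7, 12->4, 14->6, 2->2
rank(y): 1->1, 3->3, 5->5, 4->4, 6->6, 7->7, 2->2
Step 2: d_i = R_x(i) - R_y(i); compute d_i^2.
  (1-1)^2=0, (3-3)^2=0, (5-5)^2=0, (7-4)^2=9, (4-6)^2=4, (6-7)^2=1, (2-2)^2=0
sum(d^2) = 14.
Step 3: rho = 1 - 6*14 / (7*(7^2 - 1)) = 1 - 84/336 = 0.750000.
Step 4: Under H0, t = rho * sqrt((n-2)/(1-rho^2)) = 2.5355 ~ t(5).
Step 5: Two-sided p-value from the t-distribution with 5 df = 0.052181.
Step 6: alpha = 0.1. reject H0.

rho = 0.7500, p = 0.052181, reject H0 at alpha = 0.1.


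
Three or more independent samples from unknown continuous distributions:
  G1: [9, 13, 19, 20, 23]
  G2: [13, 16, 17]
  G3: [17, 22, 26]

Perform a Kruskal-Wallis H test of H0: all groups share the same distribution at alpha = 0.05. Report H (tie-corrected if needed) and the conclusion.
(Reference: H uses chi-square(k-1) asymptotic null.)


Step 1: Combine all N = 11 observations and assign midranks.
sorted (value, group, rank): (9,G1,1), (13,G1,2.5), (13,G2,2.5), (16,G2,4), (17,G2,5.5), (17,G3,5.5), (19,G1,7), (20,G1,8), (22,G3,9), (23,G1,10), (26,G3,11)
Step 2: Sum ranks within each group.
R_1 = 28.5 (n_1 = 5)
R_2 = 12 (n_2 = 3)
R_3 = 25.5 (n_3 = 3)
Step 3: H = 12/(N(N+1)) * sum(R_i^2/n_i) - 3(N+1)
     = 12/(11*12) * (28.5^2/5 + 12^2/3 + 25.5^2/3) - 3*12
     = 0.090909 * 427.2 - 36
     = 2.836364.
Step 4: Ties present; correction factor C = 1 - 12/(11^3 - 11) = 0.990909. Corrected H = 2.836364 / 0.990909 = 2.862385.
Step 5: Under H0, H ~ chi^2(2); p-value = 0.239024.
Step 6: alpha = 0.05. fail to reject H0.

H = 2.8624, df = 2, p = 0.239024, fail to reject H0.


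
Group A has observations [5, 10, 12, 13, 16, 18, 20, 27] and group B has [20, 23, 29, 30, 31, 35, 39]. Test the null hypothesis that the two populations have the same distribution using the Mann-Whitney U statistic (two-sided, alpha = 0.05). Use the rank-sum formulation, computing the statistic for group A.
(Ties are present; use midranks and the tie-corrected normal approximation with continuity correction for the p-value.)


Step 1: Combine and sort all 15 observations; assign midranks.
sorted (value, group): (5,X), (10,X), (12,X), (13,X), (16,X), (18,X), (20,X), (20,Y), (23,Y), (27,X), (29,Y), (30,Y), (31,Y), (35,Y), (39,Y)
ranks: 5->1, 10->2, 12->3, 13->4, 16->5, 18->6, 20->7.5, 20->7.5, 23->9, 27->10, 29->11, 30->12, 31->13, 35->14, 39->15
Step 2: Rank sum for X: R1 = 1 + 2 + 3 + 4 + 5 + 6 + 7.5 + 10 = 38.5.
Step 3: U_X = R1 - n1(n1+1)/2 = 38.5 - 8*9/2 = 38.5 - 36 = 2.5.
       U_Y = n1*n2 - U_X = 56 - 2.5 = 53.5.
Step 4: Ties are present, so use the tie-corrected normal approximation (with continuity correction) for the p-value.
Step 5: p-value = 0.003782; compare to alpha = 0.05. reject H0.

U_X = 2.5, p = 0.003782, reject H0 at alpha = 0.05.


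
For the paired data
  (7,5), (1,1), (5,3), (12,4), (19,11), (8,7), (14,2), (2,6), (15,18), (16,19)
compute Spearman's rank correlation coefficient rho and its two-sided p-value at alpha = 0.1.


Step 1: Rank x and y separately (midranks; no ties here).
rank(x): 7->4, 1->1, 5->3, 12->6, 19->10, 8->5, 14->7, 2->2, 15->8, 16->9
rank(y): 5->5, 1->1, 3->3, 4->4, 11->8, 7->7, 2->2, 6->6, 18->9, 19->10
Step 2: d_i = R_x(i) - R_y(i); compute d_i^2.
  (4-5)^2=1, (1-1)^2=0, (3-3)^2=0, (6-4)^2=4, (10-8)^2=4, (5-7)^2=4, (7-2)^2=25, (2-6)^2=16, (8-9)^2=1, (9-10)^2=1
sum(d^2) = 56.
Step 3: rho = 1 - 6*56 / (10*(10^2 - 1)) = 1 - 336/990 = 0.660606.
Step 4: Under H0, t = rho * sqrt((n-2)/(1-rho^2)) = 2.4889 ~ t(8).
Step 5: Two-sided p-value from the t-distribution with 8 df = 0.037588.
Step 6: alpha = 0.1. reject H0.

rho = 0.6606, p = 0.037588, reject H0 at alpha = 0.1.


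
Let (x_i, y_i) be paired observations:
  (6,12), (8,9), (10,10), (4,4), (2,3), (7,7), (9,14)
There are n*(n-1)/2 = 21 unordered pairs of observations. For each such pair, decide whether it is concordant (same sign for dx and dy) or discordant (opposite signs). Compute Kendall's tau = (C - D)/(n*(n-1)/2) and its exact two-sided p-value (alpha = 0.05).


Step 1: Enumerate the 21 unordered pairs (i,j) with i<j and classify each by sign(x_j-x_i) * sign(y_j-y_i).
  (1,2):dx=+2,dy=-3->D; (1,3):dx=+4,dy=-2->D; (1,4):dx=-2,dy=-8->C; (1,5):dx=-4,dy=-9->C
  (1,6):dx=+1,dy=-5->D; (1,7):dx=+3,dy=+2->C; (2,3):dx=+2,dy=+1->C; (2,4):dx=-4,dy=-5->C
  (2,5):dx=-6,dy=-6->C; (2,6):dx=-1,dy=-2->C; (2,7):dx=+1,dy=+5->C; (3,4):dx=-6,dy=-6->C
  (3,5):dx=-8,dy=-7->C; (3,6):dx=-3,dy=-3->C; (3,7):dx=-1,dy=+4->D; (4,5):dx=-2,dy=-1->C
  (4,6):dx=+3,dy=+3->C; (4,7):dx=+5,dy=+10->C; (5,6):dx=+5,dy=+4->C; (5,7):dx=+7,dy=+11->C
  (6,7):dx=+2,dy=+7->C
Step 2: C = 17, D = 4, total pairs = 21.
Step 3: tau = (C - D)/(n(n-1)/2) = (17 - 4)/21 = 0.619048.
Step 4: Exact two-sided p-value (enumerate n! = 5040 permutations of y under H0): p = 0.069048.
Step 5: alpha = 0.05. fail to reject H0.

tau_b = 0.6190 (C=17, D=4), p = 0.069048, fail to reject H0.


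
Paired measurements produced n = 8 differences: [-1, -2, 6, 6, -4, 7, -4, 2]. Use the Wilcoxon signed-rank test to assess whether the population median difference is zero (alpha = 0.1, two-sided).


Step 1: Drop any zero differences (none here) and take |d_i|.
|d| = [1, 2, 6, 6, 4, 7, 4, 2]
Step 2: Midrank |d_i| (ties get averaged ranks).
ranks: |1|->1, |2|->2.5, |6|->6.5, |6|->6.5, |4|->4.5, |7|->8, |4|->4.5, |2|->2.5
Step 3: Attach original signs; sum ranks with positive sign and with negative sign.
W+ = 6.5 + 6.5 + 8 + 2.5 = 23.5
W- = 1 + 2.5 + 4.5 + 4.5 = 12.5
(Check: W+ + W- = 36 should equal n(n+1)/2 = 36.)
Step 4: Test statistic W = min(W+, W-) = 12.5.
Step 5: Ties in |d|, so use the tie-corrected normal approximation.
        E[W] = n(n+1)/4 = 8*9/4 = 18.
        Tie groups: |d|=2 (t=2), |d|=4 (t=2), |d|=6 (t=2); sum(t^3 - t) = 18.
        Var[W] = n(n+1)(2n+1)/24 - sum(t^3-t)/48 = 1224/24 - 18/48 = 50.625.
        z = (W - E[W]) / sqrt(Var[W]) = (12.5 - 18) / 7.1151 = -0.7730.
        Two-sided p = 2*Phi(z) = 0.439522.
Step 6: alpha = 0.1. fail to reject H0.

W+ = 23.5, W- = 12.5, W = min = 12.5, p = 0.439522, fail to reject H0.


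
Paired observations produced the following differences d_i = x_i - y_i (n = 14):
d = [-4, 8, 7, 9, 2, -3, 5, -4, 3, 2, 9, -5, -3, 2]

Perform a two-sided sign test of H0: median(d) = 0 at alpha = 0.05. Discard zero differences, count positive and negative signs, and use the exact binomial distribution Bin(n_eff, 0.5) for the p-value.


Step 1: Discard zero differences. Original n = 14; n_eff = number of nonzero differences = 14.
Nonzero differences (with sign): -4, +8, +7, +9, +2, -3, +5, -4, +3, +2, +9, -5, -3, +2
Step 2: Count signs: positive = 9, negative = 5.
Step 3: Under H0: P(positive) = 0.5, so the number of positives S ~ Bin(14, 0.5).
Step 4: Two-sided exact p-value = sum of Bin(14,0.5) probabilities at or below the observed probability = 0.423950.
Step 5: alpha = 0.05. fail to reject H0.

n_eff = 14, pos = 9, neg = 5, p = 0.423950, fail to reject H0.


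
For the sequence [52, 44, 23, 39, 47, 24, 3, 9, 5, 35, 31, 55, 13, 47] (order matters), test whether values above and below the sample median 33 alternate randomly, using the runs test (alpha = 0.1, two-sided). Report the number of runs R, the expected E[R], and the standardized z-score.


Step 1: Compute median = 33; label A = above, B = below.
Labels in order: AABAABBBBABABA  (n_A = 7, n_B = 7)
Step 2: Count runs R = 9.
Step 3: Under H0 (random ordering), E[R] = 2*n_A*n_B/(n_A+n_B) + 1 = 2*7*7/14 + 1 = 8.0000.
        Var[R] = 2*n_A*n_B*(2*n_A*n_B - n_A - n_B) / ((n_A+n_B)^2 * (n_A+n_B-1)) = 8232/2548 = 3.2308.
        SD[R] = 1.7974.
Step 4: Continuity-corrected z = (R - 0.5 - E[R]) / SD[R] = (9 - 0.5 - 8.0000) / 1.7974 = 0.2782.
Step 5: Two-sided p-value via normal approximation = 2*(1 - Phi(|z|)) = 0.780879.
Step 6: alpha = 0.1. fail to reject H0.

R = 9, z = 0.2782, p = 0.780879, fail to reject H0.


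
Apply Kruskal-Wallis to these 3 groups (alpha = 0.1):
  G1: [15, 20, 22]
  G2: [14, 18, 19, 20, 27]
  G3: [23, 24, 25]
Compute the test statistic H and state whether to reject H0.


Step 1: Combine all N = 11 observations and assign midranks.
sorted (value, group, rank): (14,G2,1), (15,G1,2), (18,G2,3), (19,G2,4), (20,G1,5.5), (20,G2,5.5), (22,G1,7), (23,G3,8), (24,G3,9), (25,G3,10), (27,G2,11)
Step 2: Sum ranks within each group.
R_1 = 14.5 (n_1 = 3)
R_2 = 24.5 (n_2 = 5)
R_3 = 27 (n_3 = 3)
Step 3: H = 12/(N(N+1)) * sum(R_i^2/n_i) - 3(N+1)
     = 12/(11*12) * (14.5^2/3 + 24.5^2/5 + 27^2/3) - 3*12
     = 0.090909 * 433.133 - 36
     = 3.375758.
Step 4: Ties present; correction factor C = 1 - 6/(11^3 - 11) = 0.995455. Corrected H = 3.375758 / 0.995455 = 3.391172.
Step 5: Under H0, H ~ chi^2(2); p-value = 0.183492.
Step 6: alpha = 0.1. fail to reject H0.

H = 3.3912, df = 2, p = 0.183492, fail to reject H0.


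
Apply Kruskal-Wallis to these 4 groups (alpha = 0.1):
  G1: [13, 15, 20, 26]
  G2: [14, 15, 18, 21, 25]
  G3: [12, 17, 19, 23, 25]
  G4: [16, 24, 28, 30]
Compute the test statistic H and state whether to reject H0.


Step 1: Combine all N = 18 observations and assign midranks.
sorted (value, group, rank): (12,G3,1), (13,G1,2), (14,G2,3), (15,G1,4.5), (15,G2,4.5), (16,G4,6), (17,G3,7), (18,G2,8), (19,G3,9), (20,G1,10), (21,G2,11), (23,G3,12), (24,G4,13), (25,G2,14.5), (25,G3,14.5), (26,G1,16), (28,G4,17), (30,G4,18)
Step 2: Sum ranks within each group.
R_1 = 32.5 (n_1 = 4)
R_2 = 41 (n_2 = 5)
R_3 = 43.5 (n_3 = 5)
R_4 = 54 (n_4 = 4)
Step 3: H = 12/(N(N+1)) * sum(R_i^2/n_i) - 3(N+1)
     = 12/(18*19) * (32.5^2/4 + 41^2/5 + 43.5^2/5 + 54^2/4) - 3*19
     = 0.035088 * 1707.71 - 57
     = 2.919737.
Step 4: Ties present; correction factor C = 1 - 12/(18^3 - 18) = 0.997936. Corrected H = 2.919737 / 0.997936 = 2.925776.
Step 5: Under H0, H ~ chi^2(3); p-value = 0.403211.
Step 6: alpha = 0.1. fail to reject H0.

H = 2.9258, df = 3, p = 0.403211, fail to reject H0.


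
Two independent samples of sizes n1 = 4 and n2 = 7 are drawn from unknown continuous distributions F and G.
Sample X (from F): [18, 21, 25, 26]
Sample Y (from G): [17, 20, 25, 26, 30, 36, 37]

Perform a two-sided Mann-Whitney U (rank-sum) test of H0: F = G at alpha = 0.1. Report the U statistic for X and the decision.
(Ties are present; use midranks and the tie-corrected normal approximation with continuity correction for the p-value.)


Step 1: Combine and sort all 11 observations; assign midranks.
sorted (value, group): (17,Y), (18,X), (20,Y), (21,X), (25,X), (25,Y), (26,X), (26,Y), (30,Y), (36,Y), (37,Y)
ranks: 17->1, 18->2, 20->3, 21->4, 25->5.5, 25->5.5, 26->7.5, 26->7.5, 30->9, 36->10, 37->11
Step 2: Rank sum for X: R1 = 2 + 4 + 5.5 + 7.5 = 19.
Step 3: U_X = R1 - n1(n1+1)/2 = 19 - 4*5/2 = 19 - 10 = 9.
       U_Y = n1*n2 - U_X = 28 - 9 = 19.
Step 4: Ties are present, so use the tie-corrected normal approximation (with continuity correction) for the p-value.
Step 5: p-value = 0.392932; compare to alpha = 0.1. fail to reject H0.

U_X = 9, p = 0.392932, fail to reject H0 at alpha = 0.1.


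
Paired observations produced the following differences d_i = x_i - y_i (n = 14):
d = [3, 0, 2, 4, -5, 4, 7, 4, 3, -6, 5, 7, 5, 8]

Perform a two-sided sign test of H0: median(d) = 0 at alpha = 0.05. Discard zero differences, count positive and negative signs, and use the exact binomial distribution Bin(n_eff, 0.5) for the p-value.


Step 1: Discard zero differences. Original n = 14; n_eff = number of nonzero differences = 13.
Nonzero differences (with sign): +3, +2, +4, -5, +4, +7, +4, +3, -6, +5, +7, +5, +8
Step 2: Count signs: positive = 11, negative = 2.
Step 3: Under H0: P(positive) = 0.5, so the number of positives S ~ Bin(13, 0.5).
Step 4: Two-sided exact p-value = sum of Bin(13,0.5) probabilities at or below the observed probability = 0.022461.
Step 5: alpha = 0.05. reject H0.

n_eff = 13, pos = 11, neg = 2, p = 0.022461, reject H0.


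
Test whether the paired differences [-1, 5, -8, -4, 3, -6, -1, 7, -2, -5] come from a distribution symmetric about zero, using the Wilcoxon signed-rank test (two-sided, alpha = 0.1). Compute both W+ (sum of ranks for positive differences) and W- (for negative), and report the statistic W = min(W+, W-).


Step 1: Drop any zero differences (none here) and take |d_i|.
|d| = [1, 5, 8, 4, 3, 6, 1, 7, 2, 5]
Step 2: Midrank |d_i| (ties get averaged ranks).
ranks: |1|->1.5, |5|->6.5, |8|->10, |4|->5, |3|->4, |6|->8, |1|->1.5, |7|->9, |2|->3, |5|->6.5
Step 3: Attach original signs; sum ranks with positive sign and with negative sign.
W+ = 6.5 + 4 + 9 = 19.5
W- = 1.5 + 10 + 5 + 8 + 1.5 + 3 + 6.5 = 35.5
(Check: W+ + W- = 55 should equal n(n+1)/2 = 55.)
Step 4: Test statistic W = min(W+, W-) = 19.5.
Step 5: Ties in |d|, so use the tie-corrected normal approximation.
        E[W] = n(n+1)/4 = 10*11/4 = 27.5.
        Tie groups: |d|=1 (t=2), |d|=5 (t=2); sum(t^3 - t) = 12.
        Var[W] = n(n+1)(2n+1)/24 - sum(t^3-t)/48 = 2310/24 - 12/48 = 96.
        z = (W - E[W]) / sqrt(Var[W]) = (19.5 - 27.5) / 9.7980 = -0.8165.
        Two-sided p = 2*Phi(z) = 0.414216.
Step 6: alpha = 0.1. fail to reject H0.

W+ = 19.5, W- = 35.5, W = min = 19.5, p = 0.414216, fail to reject H0.


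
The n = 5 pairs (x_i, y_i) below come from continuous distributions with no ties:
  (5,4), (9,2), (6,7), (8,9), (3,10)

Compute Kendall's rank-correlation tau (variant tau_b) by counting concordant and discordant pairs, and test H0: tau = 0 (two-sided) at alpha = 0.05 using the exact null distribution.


Step 1: Enumerate the 10 unordered pairs (i,j) with i<j and classify each by sign(x_j-x_i) * sign(y_j-y_i).
  (1,2):dx=+4,dy=-2->D; (1,3):dx=+1,dy=+3->C; (1,4):dx=+3,dy=+5->C; (1,5):dx=-2,dy=+6->D
  (2,3):dx=-3,dy=+5->D; (2,4):dx=-1,dy=+7->D; (2,5):dx=-6,dy=+8->D; (3,4):dx=+2,dy=+2->C
  (3,5):dx=-3,dy=+3->D; (4,5):dx=-5,dy=+1->D
Step 2: C = 3, D = 7, total pairs = 10.
Step 3: tau = (C - D)/(n(n-1)/2) = (3 - 7)/10 = -0.400000.
Step 4: Exact two-sided p-value (enumerate n! = 120 permutations of y under H0): p = 0.483333.
Step 5: alpha = 0.05. fail to reject H0.

tau_b = -0.4000 (C=3, D=7), p = 0.483333, fail to reject H0.


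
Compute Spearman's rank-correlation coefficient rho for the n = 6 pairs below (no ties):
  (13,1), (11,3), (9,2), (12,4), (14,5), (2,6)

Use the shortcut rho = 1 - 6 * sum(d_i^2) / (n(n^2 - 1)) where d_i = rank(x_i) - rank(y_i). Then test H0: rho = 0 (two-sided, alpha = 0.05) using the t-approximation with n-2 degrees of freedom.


Step 1: Rank x and y separately (midranks; no ties here).
rank(x): 13->5, 11->3, 9->2, 12->4, 14->6, 2->1
rank(y): 1->1, 3->3, 2->2, 4->4, 5->5, 6->6
Step 2: d_i = R_x(i) - R_y(i); compute d_i^2.
  (5-1)^2=16, (3-3)^2=0, (2-2)^2=0, (4-4)^2=0, (6-5)^2=1, (1-6)^2=25
sum(d^2) = 42.
Step 3: rho = 1 - 6*42 / (6*(6^2 - 1)) = 1 - 252/210 = -0.200000.
Step 4: Under H0, t = rho * sqrt((n-2)/(1-rho^2)) = -0.4082 ~ t(4).
Step 5: Two-sided p-value from the t-distribution with 4 df = 0.704000.
Step 6: alpha = 0.05. fail to reject H0.

rho = -0.2000, p = 0.704000, fail to reject H0 at alpha = 0.05.


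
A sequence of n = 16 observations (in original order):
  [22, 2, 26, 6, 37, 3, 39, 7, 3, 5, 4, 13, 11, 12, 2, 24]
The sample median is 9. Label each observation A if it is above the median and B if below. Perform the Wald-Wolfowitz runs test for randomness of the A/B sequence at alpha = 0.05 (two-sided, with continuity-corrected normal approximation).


Step 1: Compute median = 9; label A = above, B = below.
Labels in order: ABABABABBBBAAABA  (n_A = 8, n_B = 8)
Step 2: Count runs R = 11.
Step 3: Under H0 (random ordering), E[R] = 2*n_A*n_B/(n_A+n_B) + 1 = 2*8*8/16 + 1 = 9.0000.
        Var[R] = 2*n_A*n_B*(2*n_A*n_B - n_A - n_B) / ((n_A+n_B)^2 * (n_A+n_B-1)) = 14336/3840 = 3.7333.
        SD[R] = 1.9322.
Step 4: Continuity-corrected z = (R - 0.5 - E[R]) / SD[R] = (11 - 0.5 - 9.0000) / 1.9322 = 0.7763.
Step 5: Two-sided p-value via normal approximation = 2*(1 - Phi(|z|)) = 0.437558.
Step 6: alpha = 0.05. fail to reject H0.

R = 11, z = 0.7763, p = 0.437558, fail to reject H0.


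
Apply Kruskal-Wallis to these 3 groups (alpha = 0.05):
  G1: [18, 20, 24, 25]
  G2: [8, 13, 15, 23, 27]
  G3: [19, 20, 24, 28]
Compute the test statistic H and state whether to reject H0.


Step 1: Combine all N = 13 observations and assign midranks.
sorted (value, group, rank): (8,G2,1), (13,G2,2), (15,G2,3), (18,G1,4), (19,G3,5), (20,G1,6.5), (20,G3,6.5), (23,G2,8), (24,G1,9.5), (24,G3,9.5), (25,G1,11), (27,G2,12), (28,G3,13)
Step 2: Sum ranks within each group.
R_1 = 31 (n_1 = 4)
R_2 = 26 (n_2 = 5)
R_3 = 34 (n_3 = 4)
Step 3: H = 12/(N(N+1)) * sum(R_i^2/n_i) - 3(N+1)
     = 12/(13*14) * (31^2/4 + 26^2/5 + 34^2/4) - 3*14
     = 0.065934 * 664.45 - 42
     = 1.809890.
Step 4: Ties present; correction factor C = 1 - 12/(13^3 - 13) = 0.994505. Corrected H = 1.809890 / 0.994505 = 1.819890.
Step 5: Under H0, H ~ chi^2(2); p-value = 0.402546.
Step 6: alpha = 0.05. fail to reject H0.

H = 1.8199, df = 2, p = 0.402546, fail to reject H0.


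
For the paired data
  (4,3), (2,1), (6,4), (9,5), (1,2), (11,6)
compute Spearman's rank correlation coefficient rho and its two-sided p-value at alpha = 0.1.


Step 1: Rank x and y separately (midranks; no ties here).
rank(x): 4->3, 2->2, 6->4, 9->5, 1->1, 11->6
rank(y): 3->3, 1->1, 4->4, 5->5, 2->2, 6->6
Step 2: d_i = R_x(i) - R_y(i); compute d_i^2.
  (3-3)^2=0, (2-1)^2=1, (4-4)^2=0, (5-5)^2=0, (1-2)^2=1, (6-6)^2=0
sum(d^2) = 2.
Step 3: rho = 1 - 6*2 / (6*(6^2 - 1)) = 1 - 12/210 = 0.942857.
Step 4: Under H0, t = rho * sqrt((n-2)/(1-rho^2)) = 5.6595 ~ t(4).
Step 5: Two-sided p-value from the t-distribution with 4 df = 0.004805.
Step 6: alpha = 0.1. reject H0.

rho = 0.9429, p = 0.004805, reject H0 at alpha = 0.1.


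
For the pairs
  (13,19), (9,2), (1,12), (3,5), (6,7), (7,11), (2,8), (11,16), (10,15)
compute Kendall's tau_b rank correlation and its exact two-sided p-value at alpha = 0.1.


Step 1: Enumerate the 36 unordered pairs (i,j) with i<j and classify each by sign(x_j-x_i) * sign(y_j-y_i).
  (1,2):dx=-4,dy=-17->C; (1,3):dx=-12,dy=-7->C; (1,4):dx=-10,dy=-14->C; (1,5):dx=-7,dy=-12->C
  (1,6):dx=-6,dy=-8->C; (1,7):dx=-11,dy=-11->C; (1,8):dx=-2,dy=-3->C; (1,9):dx=-3,dy=-4->C
  (2,3):dx=-8,dy=+10->D; (2,4):dx=-6,dy=+3->D; (2,5):dx=-3,dy=+5->D; (2,6):dx=-2,dy=+9->D
  (2,7):dx=-7,dy=+6->D; (2,8):dx=+2,dy=+14->C; (2,9):dx=+1,dy=+13->C; (3,4):dx=+2,dy=-7->D
  (3,5):dx=+5,dy=-5->D; (3,6):dx=+6,dy=-1->D; (3,7):dx=+1,dy=-4->D; (3,8):dx=+10,dy=+4->C
  (3,9):dx=+9,dy=+3->C; (4,5):dx=+3,dy=+2->C; (4,6):dx=+4,dy=+6->C; (4,7):dx=-1,dy=+3->D
  (4,8):dx=+8,dy=+11->C; (4,9):dx=+7,dy=+10->C; (5,6):dx=+1,dy=+4->C; (5,7):dx=-4,dy=+1->D
  (5,8):dx=+5,dy=+9->C; (5,9):dx=+4,dy=+8->C; (6,7):dx=-5,dy=-3->C; (6,8):dx=+4,dy=+5->C
  (6,9):dx=+3,dy=+4->C; (7,8):dx=+9,dy=+8->C; (7,9):dx=+8,dy=+7->C; (8,9):dx=-1,dy=-1->C
Step 2: C = 25, D = 11, total pairs = 36.
Step 3: tau = (C - D)/(n(n-1)/2) = (25 - 11)/36 = 0.388889.
Step 4: Exact two-sided p-value (enumerate n! = 362880 permutations of y under H0): p = 0.180181.
Step 5: alpha = 0.1. fail to reject H0.

tau_b = 0.3889 (C=25, D=11), p = 0.180181, fail to reject H0.


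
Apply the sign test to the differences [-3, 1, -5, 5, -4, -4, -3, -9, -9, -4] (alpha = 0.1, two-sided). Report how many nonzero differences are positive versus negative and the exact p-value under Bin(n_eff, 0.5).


Step 1: Discard zero differences. Original n = 10; n_eff = number of nonzero differences = 10.
Nonzero differences (with sign): -3, +1, -5, +5, -4, -4, -3, -9, -9, -4
Step 2: Count signs: positive = 2, negative = 8.
Step 3: Under H0: P(positive) = 0.5, so the number of positives S ~ Bin(10, 0.5).
Step 4: Two-sided exact p-value = sum of Bin(10,0.5) probabilities at or below the observed probability = 0.109375.
Step 5: alpha = 0.1. fail to reject H0.

n_eff = 10, pos = 2, neg = 8, p = 0.109375, fail to reject H0.


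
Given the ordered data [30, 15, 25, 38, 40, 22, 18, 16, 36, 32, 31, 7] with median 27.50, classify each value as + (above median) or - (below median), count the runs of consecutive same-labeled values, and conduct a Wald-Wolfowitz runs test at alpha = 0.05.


Step 1: Compute median = 27.50; label A = above, B = below.
Labels in order: ABBAABBBAAAB  (n_A = 6, n_B = 6)
Step 2: Count runs R = 6.
Step 3: Under H0 (random ordering), E[R] = 2*n_A*n_B/(n_A+n_B) + 1 = 2*6*6/12 + 1 = 7.0000.
        Var[R] = 2*n_A*n_B*(2*n_A*n_B - n_A - n_B) / ((n_A+n_B)^2 * (n_A+n_B-1)) = 4320/1584 = 2.7273.
        SD[R] = 1.6514.
Step 4: Continuity-corrected z = (R + 0.5 - E[R]) / SD[R] = (6 + 0.5 - 7.0000) / 1.6514 = -0.3028.
Step 5: Two-sided p-value via normal approximation = 2*(1 - Phi(|z|)) = 0.762069.
Step 6: alpha = 0.05. fail to reject H0.

R = 6, z = -0.3028, p = 0.762069, fail to reject H0.


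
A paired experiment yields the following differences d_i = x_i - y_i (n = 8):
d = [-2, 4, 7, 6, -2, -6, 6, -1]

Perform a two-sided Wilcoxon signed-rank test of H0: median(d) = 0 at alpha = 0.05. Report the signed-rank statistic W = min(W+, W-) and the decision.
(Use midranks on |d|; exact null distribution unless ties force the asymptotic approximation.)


Step 1: Drop any zero differences (none here) and take |d_i|.
|d| = [2, 4, 7, 6, 2, 6, 6, 1]
Step 2: Midrank |d_i| (ties get averaged ranks).
ranks: |2|->2.5, |4|->4, |7|->8, |6|->6, |2|->2.5, |6|->6, |6|->6, |1|->1
Step 3: Attach original signs; sum ranks with positive sign and with negative sign.
W+ = 4 + 8 + 6 + 6 = 24
W- = 2.5 + 2.5 + 6 + 1 = 12
(Check: W+ + W- = 36 should equal n(n+1)/2 = 36.)
Step 4: Test statistic W = min(W+, W-) = 12.
Step 5: Ties in |d|, so use the tie-corrected normal approximation.
        E[W] = n(n+1)/4 = 8*9/4 = 18.
        Tie groups: |d|=2 (t=2), |d|=6 (t=3); sum(t^3 - t) = 30.
        Var[W] = n(n+1)(2n+1)/24 - sum(t^3-t)/48 = 1224/24 - 30/48 = 50.375.
        z = (W - E[W]) / sqrt(Var[W]) = (12 - 18) / 7.0975 = -0.8454.
        Two-sided p = 2*Phi(z) = 0.397908.
Step 6: alpha = 0.05. fail to reject H0.

W+ = 24, W- = 12, W = min = 12, p = 0.397908, fail to reject H0.


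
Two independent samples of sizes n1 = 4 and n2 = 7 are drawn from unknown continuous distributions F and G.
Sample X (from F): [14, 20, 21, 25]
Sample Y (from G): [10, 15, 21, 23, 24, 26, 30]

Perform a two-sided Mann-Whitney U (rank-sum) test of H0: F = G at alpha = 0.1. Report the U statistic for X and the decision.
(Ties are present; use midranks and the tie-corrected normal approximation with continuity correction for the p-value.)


Step 1: Combine and sort all 11 observations; assign midranks.
sorted (value, group): (10,Y), (14,X), (15,Y), (20,X), (21,X), (21,Y), (23,Y), (24,Y), (25,X), (26,Y), (30,Y)
ranks: 10->1, 14->2, 15->3, 20->4, 21->5.5, 21->5.5, 23->7, 24->8, 25->9, 26->10, 30->11
Step 2: Rank sum for X: R1 = 2 + 4 + 5.5 + 9 = 20.5.
Step 3: U_X = R1 - n1(n1+1)/2 = 20.5 - 4*5/2 = 20.5 - 10 = 10.5.
       U_Y = n1*n2 - U_X = 28 - 10.5 = 17.5.
Step 4: Ties are present, so use the tie-corrected normal approximation (with continuity correction) for the p-value.
Step 5: p-value = 0.569872; compare to alpha = 0.1. fail to reject H0.

U_X = 10.5, p = 0.569872, fail to reject H0 at alpha = 0.1.


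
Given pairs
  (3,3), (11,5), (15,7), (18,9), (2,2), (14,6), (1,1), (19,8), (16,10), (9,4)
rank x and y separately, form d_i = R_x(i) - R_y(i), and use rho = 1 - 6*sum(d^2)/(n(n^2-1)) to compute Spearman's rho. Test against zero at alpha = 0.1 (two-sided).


Step 1: Rank x and y separately (midranks; no ties here).
rank(x): 3->3, 11->5, 15->7, 18->9, 2->2, 14->6, 1->1, 19->10, 16->8, 9->4
rank(y): 3->3, 5->5, 7->7, 9->9, 2->2, 6->6, 1->1, 8->8, 10->10, 4->4
Step 2: d_i = R_x(i) - R_y(i); compute d_i^2.
  (3-3)^2=0, (5-5)^2=0, (7-7)^2=0, (9-9)^2=0, (2-2)^2=0, (6-6)^2=0, (1-1)^2=0, (10-8)^2=4, (8-10)^2=4, (4-4)^2=0
sum(d^2) = 8.
Step 3: rho = 1 - 6*8 / (10*(10^2 - 1)) = 1 - 48/990 = 0.951515.
Step 4: Under H0, t = rho * sqrt((n-2)/(1-rho^2)) = 8.7493 ~ t(8).
Step 5: Two-sided p-value from the t-distribution with 8 df = 0.000023.
Step 6: alpha = 0.1. reject H0.

rho = 0.9515, p = 0.000023, reject H0 at alpha = 0.1.


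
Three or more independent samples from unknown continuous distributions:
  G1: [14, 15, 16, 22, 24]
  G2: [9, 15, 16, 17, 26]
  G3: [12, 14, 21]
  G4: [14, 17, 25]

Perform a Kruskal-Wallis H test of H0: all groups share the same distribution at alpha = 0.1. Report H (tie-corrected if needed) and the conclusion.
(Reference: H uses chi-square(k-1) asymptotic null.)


Step 1: Combine all N = 16 observations and assign midranks.
sorted (value, group, rank): (9,G2,1), (12,G3,2), (14,G1,4), (14,G3,4), (14,G4,4), (15,G1,6.5), (15,G2,6.5), (16,G1,8.5), (16,G2,8.5), (17,G2,10.5), (17,G4,10.5), (21,G3,12), (22,G1,13), (24,G1,14), (25,G4,15), (26,G2,16)
Step 2: Sum ranks within each group.
R_1 = 46 (n_1 = 5)
R_2 = 42.5 (n_2 = 5)
R_3 = 18 (n_3 = 3)
R_4 = 29.5 (n_4 = 3)
Step 3: H = 12/(N(N+1)) * sum(R_i^2/n_i) - 3(N+1)
     = 12/(16*17) * (46^2/5 + 42.5^2/5 + 18^2/3 + 29.5^2/3) - 3*17
     = 0.044118 * 1182.53 - 51
     = 1.170588.
Step 4: Ties present; correction factor C = 1 - 42/(16^3 - 16) = 0.989706. Corrected H = 1.170588 / 0.989706 = 1.182764.
Step 5: Under H0, H ~ chi^2(3); p-value = 0.757141.
Step 6: alpha = 0.1. fail to reject H0.

H = 1.1828, df = 3, p = 0.757141, fail to reject H0.


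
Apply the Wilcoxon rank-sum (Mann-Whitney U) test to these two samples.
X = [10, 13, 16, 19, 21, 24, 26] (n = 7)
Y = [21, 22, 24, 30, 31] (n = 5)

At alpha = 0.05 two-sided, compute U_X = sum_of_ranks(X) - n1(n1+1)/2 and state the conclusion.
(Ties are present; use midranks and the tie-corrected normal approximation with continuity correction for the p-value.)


Step 1: Combine and sort all 12 observations; assign midranks.
sorted (value, group): (10,X), (13,X), (16,X), (19,X), (21,X), (21,Y), (22,Y), (24,X), (24,Y), (26,X), (30,Y), (31,Y)
ranks: 10->1, 13->2, 16->3, 19->4, 21->5.5, 21->5.5, 22->7, 24->8.5, 24->8.5, 26->10, 30->11, 31->12
Step 2: Rank sum for X: R1 = 1 + 2 + 3 + 4 + 5.5 + 8.5 + 10 = 34.
Step 3: U_X = R1 - n1(n1+1)/2 = 34 - 7*8/2 = 34 - 28 = 6.
       U_Y = n1*n2 - U_X = 35 - 6 = 29.
Step 4: Ties are present, so use the tie-corrected normal approximation (with continuity correction) for the p-value.
Step 5: p-value = 0.073025; compare to alpha = 0.05. fail to reject H0.

U_X = 6, p = 0.073025, fail to reject H0 at alpha = 0.05.


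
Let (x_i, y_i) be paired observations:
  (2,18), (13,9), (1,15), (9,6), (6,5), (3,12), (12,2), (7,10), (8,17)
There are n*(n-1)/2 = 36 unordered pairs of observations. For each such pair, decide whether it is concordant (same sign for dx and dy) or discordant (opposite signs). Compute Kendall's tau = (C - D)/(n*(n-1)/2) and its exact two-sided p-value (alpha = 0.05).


Step 1: Enumerate the 36 unordered pairs (i,j) with i<j and classify each by sign(x_j-x_i) * sign(y_j-y_i).
  (1,2):dx=+11,dy=-9->D; (1,3):dx=-1,dy=-3->C; (1,4):dx=+7,dy=-12->D; (1,5):dx=+4,dy=-13->D
  (1,6):dx=+1,dy=-6->D; (1,7):dx=+10,dy=-16->D; (1,8):dx=+5,dy=-8->D; (1,9):dx=+6,dy=-1->D
  (2,3):dx=-12,dy=+6->D; (2,4):dx=-4,dy=-3->C; (2,5):dx=-7,dy=-4->C; (2,6):dx=-10,dy=+3->D
  (2,7):dx=-1,dy=-7->C; (2,8):dx=-6,dy=+1->D; (2,9):dx=-5,dy=+8->D; (3,4):dx=+8,dy=-9->D
  (3,5):dx=+5,dy=-10->D; (3,6):dx=+2,dy=-3->D; (3,7):dx=+11,dy=-13->D; (3,8):dx=+6,dy=-5->D
  (3,9):dx=+7,dy=+2->C; (4,5):dx=-3,dy=-1->C; (4,6):dx=-6,dy=+6->D; (4,7):dx=+3,dy=-4->D
  (4,8):dx=-2,dy=+4->D; (4,9):dx=-1,dy=+11->D; (5,6):dx=-3,dy=+7->D; (5,7):dx=+6,dy=-3->D
  (5,8):dx=+1,dy=+5->C; (5,9):dx=+2,dy=+12->C; (6,7):dx=+9,dy=-10->D; (6,8):dx=+4,dy=-2->D
  (6,9):dx=+5,dy=+5->C; (7,8):dx=-5,dy=+8->D; (7,9):dx=-4,dy=+15->D; (8,9):dx=+1,dy=+7->C
Step 2: C = 10, D = 26, total pairs = 36.
Step 3: tau = (C - D)/(n(n-1)/2) = (10 - 26)/36 = -0.444444.
Step 4: Exact two-sided p-value (enumerate n! = 362880 permutations of y under H0): p = 0.119439.
Step 5: alpha = 0.05. fail to reject H0.

tau_b = -0.4444 (C=10, D=26), p = 0.119439, fail to reject H0.


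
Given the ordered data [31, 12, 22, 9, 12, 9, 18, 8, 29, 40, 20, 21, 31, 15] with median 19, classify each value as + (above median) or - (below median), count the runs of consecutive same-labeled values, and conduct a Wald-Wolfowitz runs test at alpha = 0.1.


Step 1: Compute median = 19; label A = above, B = below.
Labels in order: ABABBBBBAAAAAB  (n_A = 7, n_B = 7)
Step 2: Count runs R = 6.
Step 3: Under H0 (random ordering), E[R] = 2*n_A*n_B/(n_A+n_B) + 1 = 2*7*7/14 + 1 = 8.0000.
        Var[R] = 2*n_A*n_B*(2*n_A*n_B - n_A - n_B) / ((n_A+n_B)^2 * (n_A+n_B-1)) = 8232/2548 = 3.2308.
        SD[R] = 1.7974.
Step 4: Continuity-corrected z = (R + 0.5 - E[R]) / SD[R] = (6 + 0.5 - 8.0000) / 1.7974 = -0.8345.
Step 5: Two-sided p-value via normal approximation = 2*(1 - Phi(|z|)) = 0.403986.
Step 6: alpha = 0.1. fail to reject H0.

R = 6, z = -0.8345, p = 0.403986, fail to reject H0.


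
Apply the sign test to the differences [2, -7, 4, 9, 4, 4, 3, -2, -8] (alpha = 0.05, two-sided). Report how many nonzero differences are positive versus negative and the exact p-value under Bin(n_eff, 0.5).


Step 1: Discard zero differences. Original n = 9; n_eff = number of nonzero differences = 9.
Nonzero differences (with sign): +2, -7, +4, +9, +4, +4, +3, -2, -8
Step 2: Count signs: positive = 6, negative = 3.
Step 3: Under H0: P(positive) = 0.5, so the number of positives S ~ Bin(9, 0.5).
Step 4: Two-sided exact p-value = sum of Bin(9,0.5) probabilities at or below the observed probability = 0.507812.
Step 5: alpha = 0.05. fail to reject H0.

n_eff = 9, pos = 6, neg = 3, p = 0.507812, fail to reject H0.


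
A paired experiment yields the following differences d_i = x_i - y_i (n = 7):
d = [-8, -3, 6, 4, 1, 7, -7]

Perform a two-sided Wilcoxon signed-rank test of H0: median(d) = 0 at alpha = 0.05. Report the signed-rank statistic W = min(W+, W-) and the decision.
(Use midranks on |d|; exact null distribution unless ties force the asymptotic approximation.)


Step 1: Drop any zero differences (none here) and take |d_i|.
|d| = [8, 3, 6, 4, 1, 7, 7]
Step 2: Midrank |d_i| (ties get averaged ranks).
ranks: |8|->7, |3|->2, |6|->4, |4|->3, |1|->1, |7|->5.5, |7|->5.5
Step 3: Attach original signs; sum ranks with positive sign and with negative sign.
W+ = 4 + 3 + 1 + 5.5 = 13.5
W- = 7 + 2 + 5.5 = 14.5
(Check: W+ + W- = 28 should equal n(n+1)/2 = 28.)
Step 4: Test statistic W = min(W+, W-) = 13.5.
Step 5: Ties in |d|, so use the tie-corrected normal approximation.
        E[W] = n(n+1)/4 = 7*8/4 = 14.
        Tie groups: |d|=7 (t=2); sum(t^3 - t) = 6.
        Var[W] = n(n+1)(2n+1)/24 - sum(t^3-t)/48 = 840/24 - 6/48 = 34.875.
        z = (W - E[W]) / sqrt(Var[W]) = (13.5 - 14) / 5.9055 = -0.0847.
        Two-sided p = 2*Phi(z) = 0.932526.
Step 6: alpha = 0.05. fail to reject H0.

W+ = 13.5, W- = 14.5, W = min = 13.5, p = 0.932526, fail to reject H0.


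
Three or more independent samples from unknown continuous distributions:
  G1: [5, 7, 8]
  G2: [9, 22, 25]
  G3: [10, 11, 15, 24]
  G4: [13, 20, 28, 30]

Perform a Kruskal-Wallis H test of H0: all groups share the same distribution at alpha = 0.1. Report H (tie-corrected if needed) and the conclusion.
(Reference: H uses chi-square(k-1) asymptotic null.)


Step 1: Combine all N = 14 observations and assign midranks.
sorted (value, group, rank): (5,G1,1), (7,G1,2), (8,G1,3), (9,G2,4), (10,G3,5), (11,G3,6), (13,G4,7), (15,G3,8), (20,G4,9), (22,G2,10), (24,G3,11), (25,G2,12), (28,G4,13), (30,G4,14)
Step 2: Sum ranks within each group.
R_1 = 6 (n_1 = 3)
R_2 = 26 (n_2 = 3)
R_3 = 30 (n_3 = 4)
R_4 = 43 (n_4 = 4)
Step 3: H = 12/(N(N+1)) * sum(R_i^2/n_i) - 3(N+1)
     = 12/(14*15) * (6^2/3 + 26^2/3 + 30^2/4 + 43^2/4) - 3*15
     = 0.057143 * 924.583 - 45
     = 7.833333.
Step 4: No ties, so H is used without correction.
Step 5: Under H0, H ~ chi^2(3); p-value = 0.049585.
Step 6: alpha = 0.1. reject H0.

H = 7.8333, df = 3, p = 0.049585, reject H0.


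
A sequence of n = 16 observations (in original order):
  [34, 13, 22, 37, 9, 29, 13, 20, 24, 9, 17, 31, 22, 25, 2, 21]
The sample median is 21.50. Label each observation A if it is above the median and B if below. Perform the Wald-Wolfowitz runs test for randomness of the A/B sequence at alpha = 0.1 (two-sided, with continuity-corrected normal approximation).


Step 1: Compute median = 21.50; label A = above, B = below.
Labels in order: ABAABABBABBAAABB  (n_A = 8, n_B = 8)
Step 2: Count runs R = 10.
Step 3: Under H0 (random ordering), E[R] = 2*n_A*n_B/(n_A+n_B) + 1 = 2*8*8/16 + 1 = 9.0000.
        Var[R] = 2*n_A*n_B*(2*n_A*n_B - n_A - n_B) / ((n_A+n_B)^2 * (n_A+n_B-1)) = 14336/3840 = 3.7333.
        SD[R] = 1.9322.
Step 4: Continuity-corrected z = (R - 0.5 - E[R]) / SD[R] = (10 - 0.5 - 9.0000) / 1.9322 = 0.2588.
Step 5: Two-sided p-value via normal approximation = 2*(1 - Phi(|z|)) = 0.795809.
Step 6: alpha = 0.1. fail to reject H0.

R = 10, z = 0.2588, p = 0.795809, fail to reject H0.


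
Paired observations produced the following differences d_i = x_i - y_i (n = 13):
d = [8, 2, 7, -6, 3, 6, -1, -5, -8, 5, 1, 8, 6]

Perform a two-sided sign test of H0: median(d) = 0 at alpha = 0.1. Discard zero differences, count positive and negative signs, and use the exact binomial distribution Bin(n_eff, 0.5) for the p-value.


Step 1: Discard zero differences. Original n = 13; n_eff = number of nonzero differences = 13.
Nonzero differences (with sign): +8, +2, +7, -6, +3, +6, -1, -5, -8, +5, +1, +8, +6
Step 2: Count signs: positive = 9, negative = 4.
Step 3: Under H0: P(positive) = 0.5, so the number of positives S ~ Bin(13, 0.5).
Step 4: Two-sided exact p-value = sum of Bin(13,0.5) probabilities at or below the observed probability = 0.266846.
Step 5: alpha = 0.1. fail to reject H0.

n_eff = 13, pos = 9, neg = 4, p = 0.266846, fail to reject H0.


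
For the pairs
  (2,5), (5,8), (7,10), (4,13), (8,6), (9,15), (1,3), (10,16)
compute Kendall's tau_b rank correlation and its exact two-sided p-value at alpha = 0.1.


Step 1: Enumerate the 28 unordered pairs (i,j) with i<j and classify each by sign(x_j-x_i) * sign(y_j-y_i).
  (1,2):dx=+3,dy=+3->C; (1,3):dx=+5,dy=+5->C; (1,4):dx=+2,dy=+8->C; (1,5):dx=+6,dy=+1->C
  (1,6):dx=+7,dy=+10->C; (1,7):dx=-1,dy=-2->C; (1,8):dx=+8,dy=+11->C; (2,3):dx=+2,dy=+2->C
  (2,4):dx=-1,dy=+5->D; (2,5):dx=+3,dy=-2->D; (2,6):dx=+4,dy=+7->C; (2,7):dx=-4,dy=-5->C
  (2,8):dx=+5,dy=+8->C; (3,4):dx=-3,dy=+3->D; (3,5):dx=+1,dy=-4->D; (3,6):dx=+2,dy=+5->C
  (3,7):dx=-6,dy=-7->C; (3,8):dx=+3,dy=+6->C; (4,5):dx=+4,dy=-7->D; (4,6):dx=+5,dy=+2->C
  (4,7):dx=-3,dy=-10->C; (4,8):dx=+6,dy=+3->C; (5,6):dx=+1,dy=+9->C; (5,7):dx=-7,dy=-3->C
  (5,8):dx=+2,dy=+10->C; (6,7):dx=-8,dy=-12->C; (6,8):dx=+1,dy=+1->C; (7,8):dx=+9,dy=+13->C
Step 2: C = 23, D = 5, total pairs = 28.
Step 3: tau = (C - D)/(n(n-1)/2) = (23 - 5)/28 = 0.642857.
Step 4: Exact two-sided p-value (enumerate n! = 40320 permutations of y under H0): p = 0.031151.
Step 5: alpha = 0.1. reject H0.

tau_b = 0.6429 (C=23, D=5), p = 0.031151, reject H0.


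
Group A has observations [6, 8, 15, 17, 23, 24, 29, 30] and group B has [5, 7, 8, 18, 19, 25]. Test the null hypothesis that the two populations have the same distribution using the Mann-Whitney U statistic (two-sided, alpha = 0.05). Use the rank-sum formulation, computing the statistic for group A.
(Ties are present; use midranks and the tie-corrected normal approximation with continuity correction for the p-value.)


Step 1: Combine and sort all 14 observations; assign midranks.
sorted (value, group): (5,Y), (6,X), (7,Y), (8,X), (8,Y), (15,X), (17,X), (18,Y), (19,Y), (23,X), (24,X), (25,Y), (29,X), (30,X)
ranks: 5->1, 6->2, 7->3, 8->4.5, 8->4.5, 15->6, 17->7, 18->8, 19->9, 23->10, 24->11, 25->12, 29->13, 30->14
Step 2: Rank sum for X: R1 = 2 + 4.5 + 6 + 7 + 10 + 11 + 13 + 14 = 67.5.
Step 3: U_X = R1 - n1(n1+1)/2 = 67.5 - 8*9/2 = 67.5 - 36 = 31.5.
       U_Y = n1*n2 - U_X = 48 - 31.5 = 16.5.
Step 4: Ties are present, so use the tie-corrected normal approximation (with continuity correction) for the p-value.
Step 5: p-value = 0.365629; compare to alpha = 0.05. fail to reject H0.

U_X = 31.5, p = 0.365629, fail to reject H0 at alpha = 0.05.


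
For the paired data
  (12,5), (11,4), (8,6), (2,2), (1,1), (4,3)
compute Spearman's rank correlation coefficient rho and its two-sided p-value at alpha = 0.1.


Step 1: Rank x and y separately (midranks; no ties here).
rank(x): 12->6, 11->5, 8->4, 2->2, 1->1, 4->3
rank(y): 5->5, 4->4, 6->6, 2->2, 1->1, 3->3
Step 2: d_i = R_x(i) - R_y(i); compute d_i^2.
  (6-5)^2=1, (5-4)^2=1, (4-6)^2=4, (2-2)^2=0, (1-1)^2=0, (3-3)^2=0
sum(d^2) = 6.
Step 3: rho = 1 - 6*6 / (6*(6^2 - 1)) = 1 - 36/210 = 0.828571.
Step 4: Under H0, t = rho * sqrt((n-2)/(1-rho^2)) = 2.9598 ~ t(4).
Step 5: Two-sided p-value from the t-distribution with 4 df = 0.041563.
Step 6: alpha = 0.1. reject H0.

rho = 0.8286, p = 0.041563, reject H0 at alpha = 0.1.


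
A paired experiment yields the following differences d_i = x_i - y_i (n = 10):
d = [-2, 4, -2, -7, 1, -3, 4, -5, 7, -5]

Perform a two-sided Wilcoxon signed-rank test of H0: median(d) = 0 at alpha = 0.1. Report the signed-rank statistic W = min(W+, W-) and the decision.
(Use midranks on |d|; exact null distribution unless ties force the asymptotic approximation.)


Step 1: Drop any zero differences (none here) and take |d_i|.
|d| = [2, 4, 2, 7, 1, 3, 4, 5, 7, 5]
Step 2: Midrank |d_i| (ties get averaged ranks).
ranks: |2|->2.5, |4|->5.5, |2|->2.5, |7|->9.5, |1|->1, |3|->4, |4|->5.5, |5|->7.5, |7|->9.5, |5|->7.5
Step 3: Attach original signs; sum ranks with positive sign and with negative sign.
W+ = 5.5 + 1 + 5.5 + 9.5 = 21.5
W- = 2.5 + 2.5 + 9.5 + 4 + 7.5 + 7.5 = 33.5
(Check: W+ + W- = 55 should equal n(n+1)/2 = 55.)
Step 4: Test statistic W = min(W+, W-) = 21.5.
Step 5: Ties in |d|, so use the tie-corrected normal approximation.
        E[W] = n(n+1)/4 = 10*11/4 = 27.5.
        Tie groups: |d|=2 (t=2), |d|=4 (t=2), |d|=5 (t=2), |d|=7 (t=2); sum(t^3 - t) = 24.
        Var[W] = n(n+1)(2n+1)/24 - sum(t^3-t)/48 = 2310/24 - 24/48 = 95.75.
        z = (W - E[W]) / sqrt(Var[W]) = (21.5 - 27.5) / 9.7852 = -0.6132.
        Two-sided p = 2*Phi(z) = 0.539763.
Step 6: alpha = 0.1. fail to reject H0.

W+ = 21.5, W- = 33.5, W = min = 21.5, p = 0.539763, fail to reject H0.


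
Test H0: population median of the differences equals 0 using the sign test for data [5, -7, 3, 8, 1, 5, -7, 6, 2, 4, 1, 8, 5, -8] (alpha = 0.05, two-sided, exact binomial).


Step 1: Discard zero differences. Original n = 14; n_eff = number of nonzero differences = 14.
Nonzero differences (with sign): +5, -7, +3, +8, +1, +5, -7, +6, +2, +4, +1, +8, +5, -8
Step 2: Count signs: positive = 11, negative = 3.
Step 3: Under H0: P(positive) = 0.5, so the number of positives S ~ Bin(14, 0.5).
Step 4: Two-sided exact p-value = sum of Bin(14,0.5) probabilities at or below the observed probability = 0.057373.
Step 5: alpha = 0.05. fail to reject H0.

n_eff = 14, pos = 11, neg = 3, p = 0.057373, fail to reject H0.


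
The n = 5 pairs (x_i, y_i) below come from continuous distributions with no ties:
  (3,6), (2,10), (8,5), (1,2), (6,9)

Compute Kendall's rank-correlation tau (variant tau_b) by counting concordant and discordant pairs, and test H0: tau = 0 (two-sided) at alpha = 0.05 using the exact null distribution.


Step 1: Enumerate the 10 unordered pairs (i,j) with i<j and classify each by sign(x_j-x_i) * sign(y_j-y_i).
  (1,2):dx=-1,dy=+4->D; (1,3):dx=+5,dy=-1->D; (1,4):dx=-2,dy=-4->C; (1,5):dx=+3,dy=+3->C
  (2,3):dx=+6,dy=-5->D; (2,4):dx=-1,dy=-8->C; (2,5):dx=+4,dy=-1->D; (3,4):dx=-7,dy=-3->C
  (3,5):dx=-2,dy=+4->D; (4,5):dx=+5,dy=+7->C
Step 2: C = 5, D = 5, total pairs = 10.
Step 3: tau = (C - D)/(n(n-1)/2) = (5 - 5)/10 = 0.000000.
Step 4: Exact two-sided p-value (enumerate n! = 120 permutations of y under H0): p = 1.000000.
Step 5: alpha = 0.05. fail to reject H0.

tau_b = 0.0000 (C=5, D=5), p = 1.000000, fail to reject H0.


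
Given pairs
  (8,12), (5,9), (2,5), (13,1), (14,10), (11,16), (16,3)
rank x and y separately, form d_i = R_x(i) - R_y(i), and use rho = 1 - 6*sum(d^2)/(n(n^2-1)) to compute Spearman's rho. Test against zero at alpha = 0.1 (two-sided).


Step 1: Rank x and y separately (midranks; no ties here).
rank(x): 8->3, 5->2, 2->1, 13->5, 14->6, 11->4, 16->7
rank(y): 12->6, 9->4, 5->3, 1->1, 10->5, 16->7, 3->2
Step 2: d_i = R_x(i) - R_y(i); compute d_i^2.
  (3-6)^2=9, (2-4)^2=4, (1-3)^2=4, (5-1)^2=16, (6-5)^2=1, (4-7)^2=9, (7-2)^2=25
sum(d^2) = 68.
Step 3: rho = 1 - 6*68 / (7*(7^2 - 1)) = 1 - 408/336 = -0.214286.
Step 4: Under H0, t = rho * sqrt((n-2)/(1-rho^2)) = -0.4906 ~ t(5).
Step 5: Two-sided p-value from the t-distribution with 5 df = 0.644512.
Step 6: alpha = 0.1. fail to reject H0.

rho = -0.2143, p = 0.644512, fail to reject H0 at alpha = 0.1.
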